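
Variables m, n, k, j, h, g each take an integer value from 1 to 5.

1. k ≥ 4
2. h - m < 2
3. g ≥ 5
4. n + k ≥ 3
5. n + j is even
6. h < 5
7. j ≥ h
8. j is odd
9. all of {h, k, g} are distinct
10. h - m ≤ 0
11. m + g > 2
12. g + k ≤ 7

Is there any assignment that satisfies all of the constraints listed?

Unsatisfiable

From constraint 3: g ≥ 5. From constraint 1: k ≥ 4. Hence g + k ≥ 9. But constraint 12 requires g + k ≤ 7, and 7 < 9. Contradiction.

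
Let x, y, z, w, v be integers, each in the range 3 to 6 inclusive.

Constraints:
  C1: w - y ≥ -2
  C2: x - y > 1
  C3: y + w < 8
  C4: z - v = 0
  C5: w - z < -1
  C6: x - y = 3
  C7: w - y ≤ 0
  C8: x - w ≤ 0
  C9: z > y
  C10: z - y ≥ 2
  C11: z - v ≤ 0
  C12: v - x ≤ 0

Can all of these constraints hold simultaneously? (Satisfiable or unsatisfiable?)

Unsatisfiable

Constraints 7, 8, 10, 11, and 12 give z − y ≥ 2, y − w ≥ 0, w − x ≥ 0, x − v ≥ 0, v − z ≥ 0.
Adding all 5 inequalities: the left sides telescope to 0, and the right sides sum to 2 + 0 + 0 + 0 + 0 = 2. So 0 ≥ 2, which is false.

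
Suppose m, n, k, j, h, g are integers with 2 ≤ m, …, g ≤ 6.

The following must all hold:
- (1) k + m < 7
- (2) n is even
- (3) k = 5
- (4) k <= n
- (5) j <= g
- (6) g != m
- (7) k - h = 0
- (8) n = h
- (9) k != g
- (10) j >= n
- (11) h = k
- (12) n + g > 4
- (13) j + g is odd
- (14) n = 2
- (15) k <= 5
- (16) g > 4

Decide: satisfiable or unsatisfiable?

Constraint 14 fixes n = 2 and constraint 3 fixes k = 5. Constraints 8 and 11 give n = h = k, so n = k. But 2 ≠ 5 — contradiction.

Unsatisfiable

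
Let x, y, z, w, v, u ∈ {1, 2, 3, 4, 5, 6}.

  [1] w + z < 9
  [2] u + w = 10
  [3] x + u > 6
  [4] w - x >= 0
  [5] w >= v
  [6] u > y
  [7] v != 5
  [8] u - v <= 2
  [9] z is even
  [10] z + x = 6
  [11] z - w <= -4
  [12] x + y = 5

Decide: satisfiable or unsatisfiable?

Satisfiable

Try x = 4, y = 1, z = 2, w = 6, v = 2, u = 4.
Check constraint 1: w + z = 8; constraint 2: u + w = 10; constraint 3: x + u = 8. The remaining constraints are straightforward to verify.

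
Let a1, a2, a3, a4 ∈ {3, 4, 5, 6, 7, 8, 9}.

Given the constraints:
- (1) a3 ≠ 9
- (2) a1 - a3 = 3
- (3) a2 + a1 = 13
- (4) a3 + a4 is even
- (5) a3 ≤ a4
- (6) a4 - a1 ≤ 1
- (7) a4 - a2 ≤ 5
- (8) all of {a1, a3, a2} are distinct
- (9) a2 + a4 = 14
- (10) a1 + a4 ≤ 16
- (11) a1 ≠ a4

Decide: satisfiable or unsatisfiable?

One satisfying assignment is a1 = 7, a2 = 6, a3 = 4, a4 = 8.
For the less obvious constraints — constraint 2: a1 - a3 = 3; constraint 3: a2 + a1 = 13 — and the others hold by inspection.

Satisfiable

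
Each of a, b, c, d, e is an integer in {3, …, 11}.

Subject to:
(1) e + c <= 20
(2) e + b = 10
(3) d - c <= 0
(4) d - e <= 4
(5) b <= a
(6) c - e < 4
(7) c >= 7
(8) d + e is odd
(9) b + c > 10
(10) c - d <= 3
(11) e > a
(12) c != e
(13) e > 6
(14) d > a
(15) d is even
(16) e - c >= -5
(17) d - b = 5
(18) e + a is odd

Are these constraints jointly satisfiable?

Satisfiable

The assignment a = 4, b = 3, c = 10, d = 8, e = 7 works:
  constraint 1 holds since e + c = 17.
  constraint 2 holds since e + b = 10.
  constraint 3 holds since d - c = -2.
The rest check out directly.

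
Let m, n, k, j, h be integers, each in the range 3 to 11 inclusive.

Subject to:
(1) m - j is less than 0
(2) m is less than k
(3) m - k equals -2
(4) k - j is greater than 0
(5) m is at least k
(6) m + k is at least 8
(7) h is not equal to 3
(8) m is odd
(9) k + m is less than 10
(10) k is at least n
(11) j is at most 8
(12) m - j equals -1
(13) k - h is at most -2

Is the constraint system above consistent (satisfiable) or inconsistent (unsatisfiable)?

Unsatisfiable

Constraints 1, 4, and 5 give m < j, j < k, k ≤ m. Chaining: m < j < k ≤ m, which forces m < m — impossible.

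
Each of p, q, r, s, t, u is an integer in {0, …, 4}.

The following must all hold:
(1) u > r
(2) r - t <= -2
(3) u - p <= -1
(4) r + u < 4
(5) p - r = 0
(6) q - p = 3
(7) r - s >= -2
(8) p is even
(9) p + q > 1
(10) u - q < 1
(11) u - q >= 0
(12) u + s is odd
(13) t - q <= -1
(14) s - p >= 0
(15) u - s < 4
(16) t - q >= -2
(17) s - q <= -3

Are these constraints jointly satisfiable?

Constraints 2, 3, 7, 11, 13, and 14 give u − q ≥ 0, q − t ≥ 1, t − r ≥ 2, r − s ≥ -2, s − p ≥ 0, p − u ≥ 1.
Adding all 6 inequalities: the left sides telescope to 0, and the right sides sum to 0 + 1 + 2 + (-2) + 0 + 1 = 2. So 0 ≥ 2, which is false.

Unsatisfiable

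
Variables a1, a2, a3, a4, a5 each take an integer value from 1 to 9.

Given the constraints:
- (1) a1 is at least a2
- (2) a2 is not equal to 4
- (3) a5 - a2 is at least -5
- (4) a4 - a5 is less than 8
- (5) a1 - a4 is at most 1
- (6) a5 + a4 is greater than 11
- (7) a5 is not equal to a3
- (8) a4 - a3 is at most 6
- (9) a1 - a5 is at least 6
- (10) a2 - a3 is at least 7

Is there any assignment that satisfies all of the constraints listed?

Unsatisfiable

Constraints 3, 5, 8, 9, and 10 give a1 − a5 ≥ 6, a5 − a2 ≥ -5, a2 − a3 ≥ 7, a3 − a4 ≥ -6, a4 − a1 ≥ -1.
Adding all 5 inequalities: the left sides telescope to 0, and the right sides sum to 6 + (-5) + 7 + (-6) + (-1) = 1. So 0 ≥ 1, which is false.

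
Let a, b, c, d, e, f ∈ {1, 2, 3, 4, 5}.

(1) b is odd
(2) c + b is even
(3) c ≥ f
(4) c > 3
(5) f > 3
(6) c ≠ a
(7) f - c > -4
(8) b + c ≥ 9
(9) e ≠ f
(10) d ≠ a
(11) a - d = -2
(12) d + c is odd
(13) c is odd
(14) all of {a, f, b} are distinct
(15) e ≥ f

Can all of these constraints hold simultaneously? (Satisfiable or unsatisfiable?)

Satisfiable

The assignment a = 2, b = 5, c = 5, d = 4, e = 5, f = 4 works:
  constraint 7 holds since f - c = -1.
  constraint 8 holds since b + c = 10.
The rest check out directly.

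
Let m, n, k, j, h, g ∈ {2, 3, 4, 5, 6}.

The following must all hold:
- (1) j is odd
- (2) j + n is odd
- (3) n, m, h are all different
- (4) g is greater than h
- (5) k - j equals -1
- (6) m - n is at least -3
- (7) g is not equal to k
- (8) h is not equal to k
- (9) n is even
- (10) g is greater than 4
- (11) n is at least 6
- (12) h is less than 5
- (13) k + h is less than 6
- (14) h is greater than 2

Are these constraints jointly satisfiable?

Satisfiable

Setting (m, n, k, j, h, g) = (5, 6, 2, 3, 3, 6) satisfies everything: constraint 5: k - j = -1; constraint 6: m - n = -1; constraint 13: k + h = 5, and the others follow.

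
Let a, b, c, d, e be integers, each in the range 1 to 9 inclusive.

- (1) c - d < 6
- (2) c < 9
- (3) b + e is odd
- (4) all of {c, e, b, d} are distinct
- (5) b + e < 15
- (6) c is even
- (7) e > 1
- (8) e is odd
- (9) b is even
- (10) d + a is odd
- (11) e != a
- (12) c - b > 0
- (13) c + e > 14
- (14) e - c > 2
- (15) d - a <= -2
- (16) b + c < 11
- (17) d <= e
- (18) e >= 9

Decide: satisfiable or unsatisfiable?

Satisfiable

Setting (a, b, c, d, e) = (6, 4, 6, 1, 9) satisfies everything: constraint 1: c - d = 5; constraint 5: b + e = 13; constraint 12: c - b = 2, and the others follow.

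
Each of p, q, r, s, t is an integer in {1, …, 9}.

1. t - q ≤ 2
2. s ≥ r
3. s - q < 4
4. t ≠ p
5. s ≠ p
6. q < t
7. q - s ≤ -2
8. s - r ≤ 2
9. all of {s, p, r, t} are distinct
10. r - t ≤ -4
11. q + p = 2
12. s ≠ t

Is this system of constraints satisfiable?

Constraints 1, 7, 8, and 10 give r − s ≥ -2, s − q ≥ 2, q − t ≥ -2, t − r ≥ 4.
Adding all 4 inequalities: the left sides telescope to 0, and the right sides sum to (-2) + 2 + (-2) + 4 = 2. So 0 ≥ 2, which is false.

Unsatisfiable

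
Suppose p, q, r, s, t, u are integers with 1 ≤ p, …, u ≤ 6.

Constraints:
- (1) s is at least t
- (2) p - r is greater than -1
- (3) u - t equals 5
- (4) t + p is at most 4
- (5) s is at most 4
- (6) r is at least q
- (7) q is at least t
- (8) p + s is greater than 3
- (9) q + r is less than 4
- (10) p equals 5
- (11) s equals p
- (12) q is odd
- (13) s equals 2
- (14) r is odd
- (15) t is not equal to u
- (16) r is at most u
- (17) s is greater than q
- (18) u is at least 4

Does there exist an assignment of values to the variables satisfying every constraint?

Unsatisfiable

Constraint 13 fixes s = 2 and constraint 10 fixes p = 5, but constraint 11 requires s = p. Since 2 ≠ 5, contradiction.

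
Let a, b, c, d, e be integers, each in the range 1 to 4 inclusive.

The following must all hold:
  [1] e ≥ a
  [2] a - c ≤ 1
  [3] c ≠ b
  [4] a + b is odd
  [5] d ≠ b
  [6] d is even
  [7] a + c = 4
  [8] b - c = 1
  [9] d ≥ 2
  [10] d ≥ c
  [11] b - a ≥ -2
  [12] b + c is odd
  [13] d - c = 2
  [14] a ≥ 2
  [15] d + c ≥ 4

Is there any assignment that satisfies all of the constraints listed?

Satisfiable

One satisfying assignment is a = 2, b = 3, c = 2, d = 4, e = 3.
For the less obvious constraints — constraint 2: a - c = 0; constraint 7: a + c = 4; constraint 8: b - c = 1 — and the others hold by inspection.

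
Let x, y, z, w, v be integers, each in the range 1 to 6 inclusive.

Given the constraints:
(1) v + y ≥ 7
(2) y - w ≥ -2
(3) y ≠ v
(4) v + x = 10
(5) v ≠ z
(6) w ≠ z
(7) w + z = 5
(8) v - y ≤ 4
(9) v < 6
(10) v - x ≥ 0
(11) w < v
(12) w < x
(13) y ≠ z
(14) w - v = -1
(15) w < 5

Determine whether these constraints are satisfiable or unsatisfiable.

Take x = 5, y = 4, z = 1, w = 4, v = 5. Then constraint 1: v + y = 9; constraint 2: y - w = 0; constraint 4: v + x = 10, and every other listed constraint is also met.

Satisfiable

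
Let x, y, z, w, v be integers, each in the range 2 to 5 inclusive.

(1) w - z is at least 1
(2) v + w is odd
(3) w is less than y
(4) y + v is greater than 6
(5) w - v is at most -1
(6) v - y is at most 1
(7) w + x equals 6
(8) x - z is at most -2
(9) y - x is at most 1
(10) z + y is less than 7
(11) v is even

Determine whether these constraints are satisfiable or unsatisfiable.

Unsatisfiable

Constraints 1, 5, 6, 8, and 9 give x − y ≥ -1, y − v ≥ -1, v − w ≥ 1, w − z ≥ 1, z − x ≥ 2.
Adding all 5 inequalities: the left sides telescope to 0, and the right sides sum to (-1) + (-1) + 1 + 1 + 2 = 2. So 0 ≥ 2, which is false.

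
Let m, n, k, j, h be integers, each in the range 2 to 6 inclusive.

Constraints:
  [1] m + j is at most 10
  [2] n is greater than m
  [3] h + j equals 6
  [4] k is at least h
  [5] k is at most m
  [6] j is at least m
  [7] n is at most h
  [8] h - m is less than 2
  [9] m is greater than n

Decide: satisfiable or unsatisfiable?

Unsatisfiable

Constraints 2, 4, 5, and 7 give m < n, n ≤ h, h ≤ k, k ≤ m. Chaining: m < n ≤ h ≤ k ≤ m, which forces m < m — impossible.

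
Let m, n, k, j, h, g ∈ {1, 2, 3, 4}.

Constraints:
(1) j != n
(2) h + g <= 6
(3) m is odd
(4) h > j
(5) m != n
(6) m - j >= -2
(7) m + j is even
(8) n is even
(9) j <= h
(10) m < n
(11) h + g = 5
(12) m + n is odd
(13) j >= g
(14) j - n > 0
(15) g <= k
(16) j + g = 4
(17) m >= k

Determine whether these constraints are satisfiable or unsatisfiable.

Satisfiable

Take m = 1, n = 2, k = 1, j = 3, h = 4, g = 1. Then constraint 2: h + g = 5; constraint 6: m - j = -2, and every other listed constraint is also met.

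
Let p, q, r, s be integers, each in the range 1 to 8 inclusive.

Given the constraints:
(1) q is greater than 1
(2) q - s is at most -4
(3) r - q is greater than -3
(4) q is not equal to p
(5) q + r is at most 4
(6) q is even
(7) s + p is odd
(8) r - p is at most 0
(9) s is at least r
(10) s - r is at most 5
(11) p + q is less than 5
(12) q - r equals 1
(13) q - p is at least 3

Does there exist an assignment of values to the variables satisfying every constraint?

Unsatisfiable

Constraints 2, 8, 10, and 13 give q − p ≥ 3, p − r ≥ 0, r − s ≥ -5, s − q ≥ 4.
Adding all 4 inequalities: the left sides telescope to 0, and the right sides sum to 3 + 0 + (-5) + 4 = 2. So 0 ≥ 2, which is false.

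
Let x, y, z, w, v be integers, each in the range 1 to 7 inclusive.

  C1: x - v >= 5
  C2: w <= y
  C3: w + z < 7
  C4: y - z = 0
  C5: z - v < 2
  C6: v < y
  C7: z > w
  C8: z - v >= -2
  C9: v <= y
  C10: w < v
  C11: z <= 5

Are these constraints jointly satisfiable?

Setting (x, y, z, w, v) = (7, 3, 3, 1, 2) satisfies everything: constraint 1: x - v = 5; constraint 3: w + z = 4, and the others follow.

Satisfiable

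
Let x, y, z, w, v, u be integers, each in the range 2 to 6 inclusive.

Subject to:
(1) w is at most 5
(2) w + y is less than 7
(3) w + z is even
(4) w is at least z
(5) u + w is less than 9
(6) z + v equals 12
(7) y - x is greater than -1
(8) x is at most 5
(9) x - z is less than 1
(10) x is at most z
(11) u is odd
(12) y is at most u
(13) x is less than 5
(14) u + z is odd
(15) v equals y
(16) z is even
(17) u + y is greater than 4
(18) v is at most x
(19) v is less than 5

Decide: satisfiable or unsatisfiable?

Unsatisfiable

From constraints 1 and 4: z ≤ w ≤ 5. From constraints 8 and 18: v ≤ x ≤ 5. Hence z + v ≤ 10. But constraint 6 requires z + v = 12, and 12 > 10. Contradiction.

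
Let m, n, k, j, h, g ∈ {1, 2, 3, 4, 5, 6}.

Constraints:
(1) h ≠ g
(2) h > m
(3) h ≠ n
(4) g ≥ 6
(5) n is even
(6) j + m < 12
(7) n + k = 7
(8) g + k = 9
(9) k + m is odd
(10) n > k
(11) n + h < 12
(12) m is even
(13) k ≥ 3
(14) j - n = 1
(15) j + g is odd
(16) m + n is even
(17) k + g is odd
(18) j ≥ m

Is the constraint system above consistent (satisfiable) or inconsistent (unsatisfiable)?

The assignment m = 4, n = 4, k = 3, j = 5, h = 5, g = 6 works:
  constraint 6 holds since j + m = 9.
  constraint 7 holds since n + k = 7.
  constraint 8 holds since g + k = 9.
The rest check out directly.

Satisfiable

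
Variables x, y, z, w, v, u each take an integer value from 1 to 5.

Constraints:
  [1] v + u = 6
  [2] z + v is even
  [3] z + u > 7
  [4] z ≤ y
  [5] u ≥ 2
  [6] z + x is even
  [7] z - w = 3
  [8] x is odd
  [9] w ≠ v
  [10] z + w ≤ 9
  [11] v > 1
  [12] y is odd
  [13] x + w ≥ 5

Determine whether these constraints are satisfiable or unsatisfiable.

Satisfiable

The assignment x = 3, y = 5, z = 5, w = 2, v = 3, u = 3 works:
  constraint 1 holds since v + u = 6.
  constraint 3 holds since z + u = 8.
  constraint 7 holds since z - w = 3.
The rest check out directly.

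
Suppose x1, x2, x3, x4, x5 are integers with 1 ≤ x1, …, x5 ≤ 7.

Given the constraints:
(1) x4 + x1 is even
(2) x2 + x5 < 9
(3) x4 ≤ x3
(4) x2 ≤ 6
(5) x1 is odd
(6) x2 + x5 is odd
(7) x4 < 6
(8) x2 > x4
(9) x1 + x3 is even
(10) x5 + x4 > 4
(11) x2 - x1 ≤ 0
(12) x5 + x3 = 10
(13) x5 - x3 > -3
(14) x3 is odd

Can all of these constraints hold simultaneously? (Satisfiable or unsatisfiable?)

Setting (x1, x2, x3, x4, x5) = (3, 2, 5, 1, 5) satisfies everything: constraint 2: x2 + x5 = 7; constraint 10: x5 + x4 = 6, and the others follow.

Satisfiable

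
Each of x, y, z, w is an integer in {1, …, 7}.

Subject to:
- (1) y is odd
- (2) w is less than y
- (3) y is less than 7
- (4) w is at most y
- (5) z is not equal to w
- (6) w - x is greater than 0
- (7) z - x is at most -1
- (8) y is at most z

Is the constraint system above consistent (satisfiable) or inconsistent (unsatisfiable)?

Constraints 2, 6, 7, and 8 give z < x, x < w, w < y, y ≤ z. Chaining: z < x < w < y ≤ z, which forces z < z — impossible.

Unsatisfiable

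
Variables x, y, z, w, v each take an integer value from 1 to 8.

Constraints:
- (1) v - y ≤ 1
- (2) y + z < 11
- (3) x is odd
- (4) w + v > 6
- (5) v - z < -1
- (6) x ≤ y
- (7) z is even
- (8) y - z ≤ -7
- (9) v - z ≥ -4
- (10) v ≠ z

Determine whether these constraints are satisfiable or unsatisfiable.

Constraints 1, 8, and 9 give y − v ≥ -1, v − z ≥ -4, z − y ≥ 7.
Adding all 3 inequalities: the left sides telescope to 0, and the right sides sum to (-1) + (-4) + 7 = 2. So 0 ≥ 2, which is false.

Unsatisfiable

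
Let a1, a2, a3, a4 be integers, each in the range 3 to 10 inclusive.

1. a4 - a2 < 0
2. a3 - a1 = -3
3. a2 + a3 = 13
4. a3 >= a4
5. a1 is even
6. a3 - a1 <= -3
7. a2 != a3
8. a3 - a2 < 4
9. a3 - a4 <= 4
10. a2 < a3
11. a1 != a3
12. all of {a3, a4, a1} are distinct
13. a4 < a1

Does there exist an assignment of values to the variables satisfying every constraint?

Try a1 = 10, a2 = 6, a3 = 7, a4 = 4.
Check constraint 1: a4 - a2 = -2; constraint 2: a3 - a1 = -3; constraint 3: a2 + a3 = 13. The remaining constraints are straightforward to verify.

Satisfiable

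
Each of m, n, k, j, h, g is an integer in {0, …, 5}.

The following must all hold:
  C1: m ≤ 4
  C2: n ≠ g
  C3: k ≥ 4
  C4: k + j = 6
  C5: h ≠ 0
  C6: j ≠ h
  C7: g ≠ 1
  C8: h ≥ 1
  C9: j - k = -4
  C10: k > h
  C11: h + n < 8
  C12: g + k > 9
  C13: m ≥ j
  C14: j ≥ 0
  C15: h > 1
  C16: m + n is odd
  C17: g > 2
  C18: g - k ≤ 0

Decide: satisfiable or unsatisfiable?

Satisfiable

One satisfying assignment is m = 1, n = 4, k = 5, j = 1, h = 3, g = 5.
For the less obvious constraints — constraint 4: k + j = 6; constraint 9: j - k = -4 — and the others hold by inspection.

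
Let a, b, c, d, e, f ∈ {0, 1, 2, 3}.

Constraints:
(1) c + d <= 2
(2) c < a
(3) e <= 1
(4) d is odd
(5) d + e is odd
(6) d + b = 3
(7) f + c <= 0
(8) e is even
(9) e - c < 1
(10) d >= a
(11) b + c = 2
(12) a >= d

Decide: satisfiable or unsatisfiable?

Take a = 1, b = 2, c = 0, d = 1, e = 0, f = 0. Then constraint 1: c + d = 1; constraint 6: d + b = 3, and every other listed constraint is also met.

Satisfiable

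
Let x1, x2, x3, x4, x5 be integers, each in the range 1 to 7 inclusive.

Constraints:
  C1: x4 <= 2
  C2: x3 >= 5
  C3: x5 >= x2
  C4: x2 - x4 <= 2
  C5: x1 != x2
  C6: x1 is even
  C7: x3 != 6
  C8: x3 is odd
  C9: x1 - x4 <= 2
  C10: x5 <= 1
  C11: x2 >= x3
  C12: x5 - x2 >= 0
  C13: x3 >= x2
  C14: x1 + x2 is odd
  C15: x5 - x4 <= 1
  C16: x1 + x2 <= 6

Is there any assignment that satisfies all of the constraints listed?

From constraints 2 and 11: x2 ≥ x3 and x3 ≥ 5, so x2 ≥ 5. From constraints 3 and 10: x2 ≤ x5 and x5 ≤ 1, so x2 ≤ 1. But 1 < 5, so no value of x2 works.

Unsatisfiable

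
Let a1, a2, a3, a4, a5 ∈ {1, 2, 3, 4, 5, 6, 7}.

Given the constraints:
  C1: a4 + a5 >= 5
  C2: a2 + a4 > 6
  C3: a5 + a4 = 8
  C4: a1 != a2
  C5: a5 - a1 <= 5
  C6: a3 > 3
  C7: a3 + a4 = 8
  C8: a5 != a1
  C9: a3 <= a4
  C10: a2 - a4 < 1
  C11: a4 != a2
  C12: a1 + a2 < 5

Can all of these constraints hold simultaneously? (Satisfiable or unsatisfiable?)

Satisfiable

Setting (a1, a2, a3, a4, a5) = (1, 3, 4, 4, 4) satisfies everything: constraint 1: a4 + a5 = 8; constraint 2: a2 + a4 = 7, and the others follow.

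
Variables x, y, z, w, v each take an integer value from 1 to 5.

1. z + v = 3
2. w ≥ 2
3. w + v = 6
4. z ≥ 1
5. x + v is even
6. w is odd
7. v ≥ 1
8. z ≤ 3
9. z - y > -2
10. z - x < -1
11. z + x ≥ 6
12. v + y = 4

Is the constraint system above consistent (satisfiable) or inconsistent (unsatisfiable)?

Satisfiable

The assignment x = 5, y = 3, z = 2, w = 5, v = 1 works:
  constraint 1 holds since z + v = 3.
  constraint 3 holds since w + v = 6.
The rest check out directly.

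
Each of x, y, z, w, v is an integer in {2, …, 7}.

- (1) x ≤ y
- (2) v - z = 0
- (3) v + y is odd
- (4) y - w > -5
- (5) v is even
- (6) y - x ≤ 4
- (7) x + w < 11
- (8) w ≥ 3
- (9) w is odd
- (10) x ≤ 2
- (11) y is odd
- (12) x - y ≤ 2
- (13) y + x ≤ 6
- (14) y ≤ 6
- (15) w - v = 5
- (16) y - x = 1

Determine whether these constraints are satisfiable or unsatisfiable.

Satisfiable

One satisfying assignment is x = 2, y = 3, z = 2, w = 7, v = 2.
For the less obvious constraints — constraint 2: v - z = 0; constraint 4: y - w = -4; constraint 6: y - x = 1 — and the others hold by inspection.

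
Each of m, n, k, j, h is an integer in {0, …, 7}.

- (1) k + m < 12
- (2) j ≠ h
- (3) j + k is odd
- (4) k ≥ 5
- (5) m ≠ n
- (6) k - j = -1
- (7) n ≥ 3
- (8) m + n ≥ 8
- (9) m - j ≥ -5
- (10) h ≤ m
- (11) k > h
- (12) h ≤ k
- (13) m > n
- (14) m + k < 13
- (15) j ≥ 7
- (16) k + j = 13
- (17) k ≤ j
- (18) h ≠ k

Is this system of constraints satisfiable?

Satisfiable

Take m = 5, n = 4, k = 6, j = 7, h = 4. Then constraint 1: k + m = 11; constraint 6: k - j = -1; constraint 8: m + n = 9, and every other listed constraint is also met.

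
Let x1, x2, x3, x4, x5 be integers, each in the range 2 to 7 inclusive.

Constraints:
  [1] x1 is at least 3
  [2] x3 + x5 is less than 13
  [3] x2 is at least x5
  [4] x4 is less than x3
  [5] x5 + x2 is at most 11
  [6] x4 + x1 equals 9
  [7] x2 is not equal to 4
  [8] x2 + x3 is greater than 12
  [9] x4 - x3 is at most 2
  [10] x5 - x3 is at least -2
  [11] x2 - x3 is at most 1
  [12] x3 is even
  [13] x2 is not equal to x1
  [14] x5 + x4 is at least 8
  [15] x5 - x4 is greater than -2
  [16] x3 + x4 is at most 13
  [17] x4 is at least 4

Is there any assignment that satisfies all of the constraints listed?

One satisfying assignment is x1 = 4, x2 = 7, x3 = 6, x4 = 5, x5 = 4.
For the less obvious constraints — constraint 2: x3 + x5 = 10; constraint 5: x5 + x2 = 11; constraint 6: x4 + x1 = 9 — and the others hold by inspection.

Satisfiable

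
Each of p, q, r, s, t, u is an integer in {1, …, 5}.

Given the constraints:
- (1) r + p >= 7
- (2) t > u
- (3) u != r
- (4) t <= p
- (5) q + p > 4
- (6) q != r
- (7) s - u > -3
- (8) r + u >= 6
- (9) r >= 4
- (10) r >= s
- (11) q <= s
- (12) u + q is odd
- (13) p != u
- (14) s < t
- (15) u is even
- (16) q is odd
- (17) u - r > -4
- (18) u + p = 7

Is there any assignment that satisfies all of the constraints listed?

Try p = 5, q = 1, r = 5, s = 2, t = 5, u = 2.
Check constraint 1: r + p = 10; constraint 5: q + p = 6; constraint 7: s - u = 0. The remaining constraints are straightforward to verify.

Satisfiable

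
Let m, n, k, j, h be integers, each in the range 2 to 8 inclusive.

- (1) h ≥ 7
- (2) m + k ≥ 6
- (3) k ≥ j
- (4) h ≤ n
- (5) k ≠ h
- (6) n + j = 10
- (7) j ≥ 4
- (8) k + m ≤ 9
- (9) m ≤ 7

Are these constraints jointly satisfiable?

Unsatisfiable

From constraints 1 and 4: n ≥ h ≥ 7. From constraint 7: j ≥ 4. Hence n + j ≥ 11. But constraint 6 requires n + j = 10, and 10 < 11. Contradiction.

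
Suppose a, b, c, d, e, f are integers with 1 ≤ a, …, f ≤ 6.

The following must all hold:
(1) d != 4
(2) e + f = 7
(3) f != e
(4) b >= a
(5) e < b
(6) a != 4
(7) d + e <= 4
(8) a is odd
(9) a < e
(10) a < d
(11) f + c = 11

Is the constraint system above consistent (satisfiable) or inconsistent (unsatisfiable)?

Try a = 1, b = 3, c = 6, d = 2, e = 2, f = 5.
Check constraint 2: e + f = 7; constraint 7: d + e = 4; constraint 11: f + c = 11. The remaining constraints are straightforward to verify.

Satisfiable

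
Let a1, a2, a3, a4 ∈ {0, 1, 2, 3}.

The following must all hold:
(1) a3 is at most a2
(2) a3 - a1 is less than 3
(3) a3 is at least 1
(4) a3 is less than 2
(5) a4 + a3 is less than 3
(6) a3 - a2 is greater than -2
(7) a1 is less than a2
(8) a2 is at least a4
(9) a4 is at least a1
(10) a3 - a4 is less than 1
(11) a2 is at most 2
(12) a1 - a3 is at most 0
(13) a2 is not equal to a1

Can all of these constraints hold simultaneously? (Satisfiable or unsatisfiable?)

The assignment a1 = 1, a2 = 2, a3 = 1, a4 = 1 works:
  constraint 2 holds since a3 - a1 = 0.
  constraint 5 holds since a4 + a3 = 2.
The rest check out directly.

Satisfiable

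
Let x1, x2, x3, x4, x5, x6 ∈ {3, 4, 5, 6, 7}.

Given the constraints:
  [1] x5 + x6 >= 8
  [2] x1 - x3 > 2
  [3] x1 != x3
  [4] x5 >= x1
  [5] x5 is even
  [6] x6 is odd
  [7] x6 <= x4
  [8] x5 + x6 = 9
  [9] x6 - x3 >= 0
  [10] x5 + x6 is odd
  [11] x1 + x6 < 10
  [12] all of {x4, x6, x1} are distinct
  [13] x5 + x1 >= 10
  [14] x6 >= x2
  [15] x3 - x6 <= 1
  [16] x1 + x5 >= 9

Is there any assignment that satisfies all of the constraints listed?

Satisfiable

Setting (x1, x2, x3, x4, x5, x6) = (6, 3, 3, 4, 6, 3) satisfies everything: constraint 1: x5 + x6 = 9; constraint 2: x1 - x3 = 3; constraint 8: x5 + x6 = 9, and the others follow.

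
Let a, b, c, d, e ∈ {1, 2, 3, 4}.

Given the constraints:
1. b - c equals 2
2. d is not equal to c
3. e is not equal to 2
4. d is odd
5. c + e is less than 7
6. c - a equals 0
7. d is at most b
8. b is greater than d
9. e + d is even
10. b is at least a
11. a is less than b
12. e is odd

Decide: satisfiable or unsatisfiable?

Satisfiable

Try a = 2, b = 4, c = 2, d = 1, e = 3.
Check constraint 1: b - c = 2; constraint 5: c + e = 5. The remaining constraints are straightforward to verify.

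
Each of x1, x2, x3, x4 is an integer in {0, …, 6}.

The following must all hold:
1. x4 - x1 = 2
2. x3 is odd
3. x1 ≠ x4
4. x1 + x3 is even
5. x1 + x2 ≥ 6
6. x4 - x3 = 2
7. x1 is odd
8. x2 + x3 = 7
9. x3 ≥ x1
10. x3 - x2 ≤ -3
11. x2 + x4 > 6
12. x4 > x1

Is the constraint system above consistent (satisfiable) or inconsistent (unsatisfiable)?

Try x1 = 1, x2 = 6, x3 = 1, x4 = 3.
Check constraint 1: x4 - x1 = 2; constraint 5: x1 + x2 = 7. The remaining constraints are straightforward to verify.

Satisfiable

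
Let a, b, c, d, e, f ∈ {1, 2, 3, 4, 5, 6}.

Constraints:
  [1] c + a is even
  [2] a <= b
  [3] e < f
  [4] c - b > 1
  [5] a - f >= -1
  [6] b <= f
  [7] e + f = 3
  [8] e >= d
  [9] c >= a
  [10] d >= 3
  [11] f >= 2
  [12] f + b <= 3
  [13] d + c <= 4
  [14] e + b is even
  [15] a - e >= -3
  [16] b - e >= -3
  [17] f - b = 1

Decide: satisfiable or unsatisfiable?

From constraints 8 and 10: e ≥ d ≥ 3. From constraint 11: f ≥ 2. Hence e + f ≥ 5. But constraint 7 requires e + f = 3, and 3 < 5. Contradiction.

Unsatisfiable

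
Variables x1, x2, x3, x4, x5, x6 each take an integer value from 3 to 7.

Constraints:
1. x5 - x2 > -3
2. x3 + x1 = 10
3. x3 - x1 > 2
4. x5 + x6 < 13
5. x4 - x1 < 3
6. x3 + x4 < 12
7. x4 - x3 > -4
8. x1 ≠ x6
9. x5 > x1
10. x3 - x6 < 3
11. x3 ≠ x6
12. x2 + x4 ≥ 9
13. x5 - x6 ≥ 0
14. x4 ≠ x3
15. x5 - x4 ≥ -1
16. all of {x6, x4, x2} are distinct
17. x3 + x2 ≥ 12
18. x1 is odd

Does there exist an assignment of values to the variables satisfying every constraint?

Satisfiable

Take x1 = 3, x2 = 7, x3 = 7, x4 = 4, x5 = 5, x6 = 5. Then constraint 1: x5 - x2 = -2; constraint 2: x3 + x1 = 10; constraint 3: x3 - x1 = 4, and every other listed constraint is also met.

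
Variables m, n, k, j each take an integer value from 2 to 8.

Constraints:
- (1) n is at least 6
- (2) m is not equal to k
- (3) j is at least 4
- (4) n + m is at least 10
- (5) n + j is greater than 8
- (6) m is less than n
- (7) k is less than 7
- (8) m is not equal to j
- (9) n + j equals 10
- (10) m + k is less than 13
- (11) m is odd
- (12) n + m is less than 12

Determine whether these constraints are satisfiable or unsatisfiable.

Take m = 5, n = 6, k = 6, j = 4. Then constraint 4: n + m = 11; constraint 5: n + j = 10; constraint 9: n + j = 10, and every other listed constraint is also met.

Satisfiable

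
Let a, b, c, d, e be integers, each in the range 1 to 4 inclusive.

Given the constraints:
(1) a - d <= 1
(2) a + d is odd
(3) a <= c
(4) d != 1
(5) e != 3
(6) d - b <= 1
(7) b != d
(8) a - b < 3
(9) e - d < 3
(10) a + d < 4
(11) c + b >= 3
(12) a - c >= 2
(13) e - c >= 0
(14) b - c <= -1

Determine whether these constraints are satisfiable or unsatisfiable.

Unsatisfiable

Constraints 1, 6, 12, and 14 give c − b ≥ 1, b − d ≥ -1, d − a ≥ -1, a − c ≥ 2.
Adding all 4 inequalities: the left sides telescope to 0, and the right sides sum to 1 + (-1) + (-1) + 2 = 1. So 0 ≥ 1, which is false.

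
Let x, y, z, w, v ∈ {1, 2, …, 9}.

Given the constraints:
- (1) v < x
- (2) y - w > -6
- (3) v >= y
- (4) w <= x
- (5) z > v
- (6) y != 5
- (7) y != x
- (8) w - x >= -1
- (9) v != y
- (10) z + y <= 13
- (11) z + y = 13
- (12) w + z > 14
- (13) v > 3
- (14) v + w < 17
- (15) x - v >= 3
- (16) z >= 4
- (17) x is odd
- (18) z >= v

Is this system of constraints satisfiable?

Take x = 9, y = 4, z = 9, w = 8, v = 6. Then constraint 2: y - w = -4; constraint 8: w - x = -1, and every other listed constraint is also met.

Satisfiable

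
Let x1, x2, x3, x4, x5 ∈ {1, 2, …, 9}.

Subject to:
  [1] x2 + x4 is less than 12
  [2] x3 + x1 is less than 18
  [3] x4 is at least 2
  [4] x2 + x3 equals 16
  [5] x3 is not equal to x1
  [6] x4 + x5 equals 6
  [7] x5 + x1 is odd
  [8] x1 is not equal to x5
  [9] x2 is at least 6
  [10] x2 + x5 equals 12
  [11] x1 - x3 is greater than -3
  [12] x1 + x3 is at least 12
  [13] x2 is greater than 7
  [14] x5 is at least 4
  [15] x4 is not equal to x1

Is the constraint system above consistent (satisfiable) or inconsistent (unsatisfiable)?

One satisfying assignment is x1 = 7, x2 = 8, x3 = 8, x4 = 2, x5 = 4.
For the less obvious constraints — constraint 1: x2 + x4 = 10; constraint 2: x3 + x1 = 15; constraint 4: x2 + x3 = 16 — and the others hold by inspection.

Satisfiable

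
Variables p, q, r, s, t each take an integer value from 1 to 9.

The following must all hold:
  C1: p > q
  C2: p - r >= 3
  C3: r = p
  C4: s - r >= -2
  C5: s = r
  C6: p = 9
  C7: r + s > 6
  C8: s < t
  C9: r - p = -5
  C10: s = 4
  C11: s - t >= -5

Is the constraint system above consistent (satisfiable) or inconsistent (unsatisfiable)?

Unsatisfiable

Constraint 10 fixes s = 4 and constraint 6 fixes p = 9. Constraints 3 and 5 give s = r = p, so s = p. But 4 ≠ 9 — contradiction.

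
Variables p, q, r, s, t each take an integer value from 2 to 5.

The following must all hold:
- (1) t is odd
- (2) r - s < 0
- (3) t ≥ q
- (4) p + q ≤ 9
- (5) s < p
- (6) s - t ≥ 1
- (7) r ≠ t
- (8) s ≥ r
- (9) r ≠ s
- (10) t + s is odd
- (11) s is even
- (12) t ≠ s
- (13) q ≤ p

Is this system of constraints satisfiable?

Setting (p, q, r, s, t) = (5, 3, 2, 4, 3) satisfies everything: constraint 2: r - s = -2; constraint 4: p + q = 8; constraint 6: s - t = 1, and the others follow.

Satisfiable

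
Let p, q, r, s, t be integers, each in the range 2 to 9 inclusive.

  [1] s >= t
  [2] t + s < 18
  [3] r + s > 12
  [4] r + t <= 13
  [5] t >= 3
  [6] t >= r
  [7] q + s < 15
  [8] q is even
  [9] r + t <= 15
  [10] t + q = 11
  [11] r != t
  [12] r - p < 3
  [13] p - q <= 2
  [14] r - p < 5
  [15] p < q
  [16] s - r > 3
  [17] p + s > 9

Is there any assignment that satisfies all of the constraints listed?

Try p = 3, q = 4, r = 5, s = 9, t = 7.
Check constraint 2: t + s = 16; constraint 3: r + s = 14; constraint 4: r + t = 12. The remaining constraints are straightforward to verify.

Satisfiable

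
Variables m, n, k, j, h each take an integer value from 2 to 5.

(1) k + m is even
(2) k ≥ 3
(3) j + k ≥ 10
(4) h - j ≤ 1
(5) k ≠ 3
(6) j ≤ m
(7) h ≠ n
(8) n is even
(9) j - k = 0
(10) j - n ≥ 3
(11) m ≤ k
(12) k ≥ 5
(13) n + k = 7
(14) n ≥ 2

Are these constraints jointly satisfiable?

Satisfiable

The assignment m = 5, n = 2, k = 5, j = 5, h = 4 works:
  constraint 3 holds since j + k = 10.
  constraint 4 holds since h - j = -1.
  constraint 9 holds since j - k = 0.
The rest check out directly.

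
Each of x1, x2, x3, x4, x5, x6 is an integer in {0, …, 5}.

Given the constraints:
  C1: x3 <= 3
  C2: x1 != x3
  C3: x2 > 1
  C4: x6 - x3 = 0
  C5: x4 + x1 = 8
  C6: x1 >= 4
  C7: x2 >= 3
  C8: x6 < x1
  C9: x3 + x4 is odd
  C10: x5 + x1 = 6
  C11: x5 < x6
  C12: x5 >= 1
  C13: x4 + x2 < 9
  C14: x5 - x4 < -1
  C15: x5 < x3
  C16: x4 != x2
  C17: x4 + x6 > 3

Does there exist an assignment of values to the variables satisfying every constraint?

One satisfying assignment is x1 = 5, x2 = 4, x3 = 2, x4 = 3, x5 = 1, x6 = 2.
For the less obvious constraints — constraint 4: x6 - x3 = 0; constraint 5: x4 + x1 = 8 — and the others hold by inspection.

Satisfiable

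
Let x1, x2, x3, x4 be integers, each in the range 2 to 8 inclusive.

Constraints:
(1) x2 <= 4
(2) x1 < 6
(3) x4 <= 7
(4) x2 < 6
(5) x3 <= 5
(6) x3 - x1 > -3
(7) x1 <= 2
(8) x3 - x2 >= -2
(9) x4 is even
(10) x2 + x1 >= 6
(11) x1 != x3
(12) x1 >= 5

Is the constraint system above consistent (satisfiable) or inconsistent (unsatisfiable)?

Unsatisfiable

From constraint 12: x1 ≥ 5. From constraint 7: x1 ≤ 2. But 2 < 5, so no value of x1 works.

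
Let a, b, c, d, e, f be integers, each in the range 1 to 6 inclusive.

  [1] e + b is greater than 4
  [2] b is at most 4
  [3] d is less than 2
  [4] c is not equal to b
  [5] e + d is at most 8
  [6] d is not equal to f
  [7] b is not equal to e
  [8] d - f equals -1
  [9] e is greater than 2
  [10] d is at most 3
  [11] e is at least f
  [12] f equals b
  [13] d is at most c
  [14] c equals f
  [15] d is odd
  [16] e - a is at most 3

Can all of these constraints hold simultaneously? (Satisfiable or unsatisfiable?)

Unsatisfiable

From constraints 12 and 14, c = f = b, so c = b. But constraint 4 says c ≠ b. Contradiction.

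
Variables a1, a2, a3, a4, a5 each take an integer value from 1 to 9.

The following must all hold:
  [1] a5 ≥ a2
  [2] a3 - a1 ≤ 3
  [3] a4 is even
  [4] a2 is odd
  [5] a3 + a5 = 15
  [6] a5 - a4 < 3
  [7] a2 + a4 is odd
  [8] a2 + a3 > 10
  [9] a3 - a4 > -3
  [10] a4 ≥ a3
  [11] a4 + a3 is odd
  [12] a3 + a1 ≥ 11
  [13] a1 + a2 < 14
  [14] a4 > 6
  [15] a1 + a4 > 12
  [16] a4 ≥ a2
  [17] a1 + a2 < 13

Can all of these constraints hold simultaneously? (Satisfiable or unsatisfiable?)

Satisfiable

Take a1 = 6, a2 = 5, a3 = 7, a4 = 8, a5 = 8. Then constraint 2: a3 - a1 = 1; constraint 5: a3 + a5 = 15; constraint 6: a5 - a4 = 0, and every other listed constraint is also met.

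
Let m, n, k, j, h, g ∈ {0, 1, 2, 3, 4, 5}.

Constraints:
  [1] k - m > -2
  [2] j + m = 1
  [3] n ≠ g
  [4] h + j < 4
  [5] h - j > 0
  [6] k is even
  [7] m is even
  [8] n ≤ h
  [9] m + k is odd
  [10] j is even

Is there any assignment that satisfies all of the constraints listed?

Unsatisfiable

Constraint 7 makes m even and constraint 6 makes k even, so m + k must be even. Constraint 9 says m + k is odd — contradiction.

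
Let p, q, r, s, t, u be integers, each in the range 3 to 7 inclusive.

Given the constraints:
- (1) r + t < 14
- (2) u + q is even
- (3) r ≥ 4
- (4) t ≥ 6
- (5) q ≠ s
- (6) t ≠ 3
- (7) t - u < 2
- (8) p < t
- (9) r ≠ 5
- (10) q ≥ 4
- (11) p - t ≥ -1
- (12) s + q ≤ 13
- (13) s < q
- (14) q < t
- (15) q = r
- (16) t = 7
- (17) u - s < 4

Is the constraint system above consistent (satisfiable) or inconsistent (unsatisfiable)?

Satisfiable

Take p = 6, q = 6, r = 6, s = 4, t = 7, u = 6. Then constraint 1: r + t = 13; constraint 7: t - u = 1, and every other listed constraint is also met.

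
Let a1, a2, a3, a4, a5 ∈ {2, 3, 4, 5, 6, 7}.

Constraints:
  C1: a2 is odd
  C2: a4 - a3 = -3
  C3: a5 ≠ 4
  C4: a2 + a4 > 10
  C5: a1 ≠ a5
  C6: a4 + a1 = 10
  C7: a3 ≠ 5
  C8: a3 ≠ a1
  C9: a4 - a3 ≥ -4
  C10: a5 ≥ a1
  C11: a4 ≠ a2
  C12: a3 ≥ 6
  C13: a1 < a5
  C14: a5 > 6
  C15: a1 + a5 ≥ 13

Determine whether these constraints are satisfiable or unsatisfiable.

The assignment a1 = 6, a2 = 7, a3 = 7, a4 = 4, a5 = 7 works:
  constraint 2 holds since a4 - a3 = -3.
  constraint 4 holds since a2 + a4 = 11.
The rest check out directly.

Satisfiable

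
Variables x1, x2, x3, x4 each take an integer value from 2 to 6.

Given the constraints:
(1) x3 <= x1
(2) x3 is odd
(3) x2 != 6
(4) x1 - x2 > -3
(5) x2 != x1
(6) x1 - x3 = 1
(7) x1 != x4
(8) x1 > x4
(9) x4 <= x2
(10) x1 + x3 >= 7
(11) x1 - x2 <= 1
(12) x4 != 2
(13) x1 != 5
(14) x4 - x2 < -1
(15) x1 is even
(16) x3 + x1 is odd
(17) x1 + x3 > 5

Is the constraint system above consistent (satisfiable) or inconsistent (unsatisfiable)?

The assignment x1 = 4, x2 = 5, x3 = 3, x4 = 3 works:
  constraint 4 holds since x1 - x2 = -1.
  constraint 6 holds since x1 - x3 = 1.
The rest check out directly.

Satisfiable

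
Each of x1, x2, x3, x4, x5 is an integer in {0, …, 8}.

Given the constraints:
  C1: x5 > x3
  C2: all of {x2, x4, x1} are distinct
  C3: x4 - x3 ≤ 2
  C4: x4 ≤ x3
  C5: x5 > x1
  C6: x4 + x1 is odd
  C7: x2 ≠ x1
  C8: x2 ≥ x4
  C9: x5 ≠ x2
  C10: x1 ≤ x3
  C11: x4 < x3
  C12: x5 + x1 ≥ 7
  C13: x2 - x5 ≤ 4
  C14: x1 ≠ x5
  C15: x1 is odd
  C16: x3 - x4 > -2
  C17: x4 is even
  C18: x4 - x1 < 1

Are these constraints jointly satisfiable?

Satisfiable

Take x1 = 1, x2 = 8, x3 = 1, x4 = 0, x5 = 6. Then constraint 3: x4 - x3 = -1; constraint 12: x5 + x1 = 7, and every other listed constraint is also met.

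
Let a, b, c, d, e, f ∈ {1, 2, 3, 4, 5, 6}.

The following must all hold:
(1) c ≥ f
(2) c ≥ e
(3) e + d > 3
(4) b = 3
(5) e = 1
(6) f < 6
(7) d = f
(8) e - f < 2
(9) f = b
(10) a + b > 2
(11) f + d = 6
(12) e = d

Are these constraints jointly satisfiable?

Constraint 5 fixes e = 1 and constraint 4 fixes b = 3. Constraints 7, 9, and 12 give e = d = f = b, so e = b. But 1 ≠ 3 — contradiction.

Unsatisfiable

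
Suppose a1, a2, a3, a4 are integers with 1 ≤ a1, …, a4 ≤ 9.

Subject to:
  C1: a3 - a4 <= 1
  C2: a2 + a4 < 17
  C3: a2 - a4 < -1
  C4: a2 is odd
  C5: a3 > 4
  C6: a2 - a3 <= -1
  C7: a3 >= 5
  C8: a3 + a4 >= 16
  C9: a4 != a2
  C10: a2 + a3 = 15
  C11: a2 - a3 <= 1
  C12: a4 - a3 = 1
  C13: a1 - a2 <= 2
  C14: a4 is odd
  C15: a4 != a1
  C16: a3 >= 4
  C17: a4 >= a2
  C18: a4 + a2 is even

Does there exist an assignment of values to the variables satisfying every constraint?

Satisfiable

Take a1 = 8, a2 = 7, a3 = 8, a4 = 9. Then constraint 1: a3 - a4 = -1; constraint 2: a2 + a4 = 16, and every other listed constraint is also met.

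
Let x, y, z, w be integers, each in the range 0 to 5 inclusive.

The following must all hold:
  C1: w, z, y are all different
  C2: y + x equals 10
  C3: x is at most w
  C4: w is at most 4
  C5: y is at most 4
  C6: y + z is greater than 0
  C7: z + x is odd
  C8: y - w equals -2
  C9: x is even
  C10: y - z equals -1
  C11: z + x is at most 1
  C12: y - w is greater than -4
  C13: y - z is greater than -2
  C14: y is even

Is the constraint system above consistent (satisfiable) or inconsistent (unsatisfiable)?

From constraint 5: y ≤ 4. From constraints 3 and 4: x ≤ w ≤ 4. Hence y + x ≤ 8. But constraint 2 requires y + x = 10, and 10 > 8. Contradiction.

Unsatisfiable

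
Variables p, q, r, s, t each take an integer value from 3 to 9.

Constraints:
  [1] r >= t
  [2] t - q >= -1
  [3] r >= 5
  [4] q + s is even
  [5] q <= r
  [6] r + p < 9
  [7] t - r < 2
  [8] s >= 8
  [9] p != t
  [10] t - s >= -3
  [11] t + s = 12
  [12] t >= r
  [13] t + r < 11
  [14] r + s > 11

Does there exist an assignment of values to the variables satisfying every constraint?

Unsatisfiable

From constraints 3 and 12: t ≥ r ≥ 5. From constraint 8: s ≥ 8. Hence t + s ≥ 13. But constraint 11 requires t + s = 12, and 12 < 13. Contradiction.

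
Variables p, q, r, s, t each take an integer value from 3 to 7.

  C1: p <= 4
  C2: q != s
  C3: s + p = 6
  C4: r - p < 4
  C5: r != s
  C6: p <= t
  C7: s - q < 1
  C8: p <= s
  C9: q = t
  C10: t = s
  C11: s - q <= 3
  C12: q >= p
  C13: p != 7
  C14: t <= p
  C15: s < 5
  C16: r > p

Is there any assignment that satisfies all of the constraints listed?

From constraints 9 and 10, q = t = s, so q = s. But constraint 2 says q ≠ s. Contradiction.

Unsatisfiable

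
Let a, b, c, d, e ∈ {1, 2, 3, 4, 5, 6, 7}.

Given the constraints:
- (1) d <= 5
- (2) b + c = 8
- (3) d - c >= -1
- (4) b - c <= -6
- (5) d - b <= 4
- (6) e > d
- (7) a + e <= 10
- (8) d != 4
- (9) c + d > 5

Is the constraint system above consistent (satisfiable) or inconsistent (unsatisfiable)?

Unsatisfiable

Constraints 3, 4, and 5 give b − d ≥ -4, d − c ≥ -1, c − b ≥ 6.
Adding all 3 inequalities: the left sides telescope to 0, and the right sides sum to (-4) + (-1) + 6 = 1. So 0 ≥ 1, which is false.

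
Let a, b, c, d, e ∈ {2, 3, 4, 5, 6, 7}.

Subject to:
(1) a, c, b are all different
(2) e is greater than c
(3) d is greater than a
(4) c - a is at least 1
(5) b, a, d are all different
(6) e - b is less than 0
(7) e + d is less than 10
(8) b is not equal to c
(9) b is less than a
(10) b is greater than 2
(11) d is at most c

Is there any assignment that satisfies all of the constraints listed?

Unsatisfiable

Constraints 2, 3, 6, 9, and 11 give d ≤ c, c < e, e < b, b < a, a < d. Chaining: d ≤ c < e < b < a < d, which forces d < d — impossible.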